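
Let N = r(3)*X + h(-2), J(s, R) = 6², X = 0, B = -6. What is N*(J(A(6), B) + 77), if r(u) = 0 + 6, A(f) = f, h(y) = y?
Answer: -226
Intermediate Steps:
r(u) = 6
J(s, R) = 36
N = -2 (N = 6*0 - 2 = 0 - 2 = -2)
N*(J(A(6), B) + 77) = -2*(36 + 77) = -2*113 = -226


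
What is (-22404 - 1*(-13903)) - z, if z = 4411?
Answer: -12912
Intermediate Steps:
(-22404 - 1*(-13903)) - z = (-22404 - 1*(-13903)) - 1*4411 = (-22404 + 13903) - 4411 = -8501 - 4411 = -12912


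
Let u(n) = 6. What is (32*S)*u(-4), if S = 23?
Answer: 4416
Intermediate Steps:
(32*S)*u(-4) = (32*23)*6 = 736*6 = 4416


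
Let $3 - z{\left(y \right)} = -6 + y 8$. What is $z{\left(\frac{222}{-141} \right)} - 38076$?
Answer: $- \frac{1788557}{47} \approx -38054.0$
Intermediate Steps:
$z{\left(y \right)} = 9 - 8 y$ ($z{\left(y \right)} = 3 - \left(-6 + y 8\right) = 3 - \left(-6 + 8 y\right) = 9 - 8 y$)
$z{\left(\frac{222}{-141} \right)} - 38076 = \left(9 - 8 \frac{222}{-141}\right) - 38076 = \left(9 - 8 \cdot 222 \left(- \frac{1}{141}\right)\right) - 38076 = \left(9 - - \frac{592}{47}\right) - 38076 = \left(9 + \frac{592}{47}\right) - 38076 = \frac{1015}{47} - 38076 = - \frac{1788557}{47}$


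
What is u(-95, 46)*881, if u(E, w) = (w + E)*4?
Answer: -172676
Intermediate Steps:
u(E, w) = 4*E + 4*w (u(E, w) = (E + w)*4 = 4*E + 4*w)
u(-95, 46)*881 = (4*(-95) + 4*46)*881 = (-380 + 184)*881 = -196*881 = -172676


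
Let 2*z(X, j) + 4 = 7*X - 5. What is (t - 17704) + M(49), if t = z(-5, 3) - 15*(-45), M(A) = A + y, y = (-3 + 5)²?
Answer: -16998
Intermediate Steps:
z(X, j) = -9/2 + 7*X/2 (z(X, j) = -2 + (7*X - 5)/2 = -2 + (-5 + 7*X)/2 = -2 + (-5/2 + 7*X/2) = -9/2 + 7*X/2)
y = 4 (y = 2² = 4)
M(A) = 4 + A (M(A) = A + 4 = 4 + A)
t = 653 (t = (-9/2 + (7/2)*(-5)) - 15*(-45) = (-9/2 - 35/2) + 675 = -22 + 675 = 653)
(t - 17704) + M(49) = (653 - 17704) + (4 + 49) = -17051 + 53 = -16998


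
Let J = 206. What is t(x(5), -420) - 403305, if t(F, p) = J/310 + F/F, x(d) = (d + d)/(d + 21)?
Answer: -62512017/155 ≈ -4.0330e+5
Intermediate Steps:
x(d) = 2*d/(21 + d) (x(d) = (2*d)/(21 + d) = 2*d/(21 + d))
t(F, p) = 258/155 (t(F, p) = 206/310 + F/F = 206*(1/310) + 1 = 103/155 + 1 = 258/155)
t(x(5), -420) - 403305 = 258/155 - 403305 = -62512017/155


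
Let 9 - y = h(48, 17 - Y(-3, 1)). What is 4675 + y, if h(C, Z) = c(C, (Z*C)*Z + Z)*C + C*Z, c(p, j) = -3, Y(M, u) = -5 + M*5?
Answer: 3052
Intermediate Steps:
Y(M, u) = -5 + 5*M
h(C, Z) = -3*C + C*Z
y = -1623 (y = 9 - 48*(-3 + (17 - (-5 + 5*(-3)))) = 9 - 48*(-3 + (17 - (-5 - 15))) = 9 - 48*(-3 + (17 - 1*(-20))) = 9 - 48*(-3 + (17 + 20)) = 9 - 48*(-3 + 37) = 9 - 48*34 = 9 - 1*1632 = 9 - 1632 = -1623)
4675 + y = 4675 - 1623 = 3052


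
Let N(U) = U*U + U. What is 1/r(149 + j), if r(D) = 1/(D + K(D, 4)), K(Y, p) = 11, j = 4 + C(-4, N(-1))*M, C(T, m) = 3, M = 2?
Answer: 170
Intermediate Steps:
N(U) = U + U**2 (N(U) = U**2 + U = U + U**2)
j = 10 (j = 4 + 3*2 = 4 + 6 = 10)
r(D) = 1/(11 + D) (r(D) = 1/(D + 11) = 1/(11 + D))
1/r(149 + j) = 1/(1/(11 + (149 + 10))) = 1/(1/(11 + 159)) = 1/(1/170) = 170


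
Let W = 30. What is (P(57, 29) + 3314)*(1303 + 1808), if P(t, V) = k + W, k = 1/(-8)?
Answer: 83222361/8 ≈ 1.0403e+7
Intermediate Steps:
k = -⅛ ≈ -0.12500
P(t, V) = 239/8 (P(t, V) = -⅛ + 30 = 239/8)
(P(57, 29) + 3314)*(1303 + 1808) = (239/8 + 3314)*(1303 + 1808) = (26751/8)*3111 = 83222361/8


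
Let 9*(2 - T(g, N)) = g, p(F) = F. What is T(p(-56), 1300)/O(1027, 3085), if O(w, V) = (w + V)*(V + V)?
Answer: 37/114169680 ≈ 3.2408e-7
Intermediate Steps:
O(w, V) = 2*V*(V + w) (O(w, V) = (V + w)*(2*V) = 2*V*(V + w))
T(g, N) = 2 - g/9
T(p(-56), 1300)/O(1027, 3085) = (2 - ⅑*(-56))/((2*3085*(3085 + 1027))) = (2 + 56/9)/((2*3085*4112)) = (74/9)/25371040 = (74/9)*(1/25371040) = 37/114169680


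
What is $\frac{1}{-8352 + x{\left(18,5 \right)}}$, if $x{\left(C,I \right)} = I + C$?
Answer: $- \frac{1}{8329} \approx -0.00012006$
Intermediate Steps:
$x{\left(C,I \right)} = C + I$
$\frac{1}{-8352 + x{\left(18,5 \right)}} = \frac{1}{-8352 + \left(18 + 5\right)} = \frac{1}{-8352 + 23} = \frac{1}{-8329} = - \frac{1}{8329}$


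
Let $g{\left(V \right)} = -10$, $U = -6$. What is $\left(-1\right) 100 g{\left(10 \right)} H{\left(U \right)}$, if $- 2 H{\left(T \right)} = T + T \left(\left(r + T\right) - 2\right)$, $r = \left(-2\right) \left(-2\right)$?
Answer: $-9000$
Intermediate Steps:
$r = 4$
$H{\left(T \right)} = - \frac{T}{2} - \frac{T \left(2 + T\right)}{2}$ ($H{\left(T \right)} = - \frac{T + T \left(\left(4 + T\right) - 2\right)}{2} = - \frac{T + T \left(2 + T\right)}{2} = - \frac{T}{2} - \frac{T \left(2 + T\right)}{2}$)
$\left(-1\right) 100 g{\left(10 \right)} H{\left(U \right)} = \left(-1\right) 100 \left(-10\right) \left(\left(- \frac{1}{2}\right) \left(-6\right) \left(3 - 6\right)\right) = \left(-100\right) \left(-10\right) \left(\left(- \frac{1}{2}\right) \left(-6\right) \left(-3\right)\right) = 1000 \left(-9\right) = -9000$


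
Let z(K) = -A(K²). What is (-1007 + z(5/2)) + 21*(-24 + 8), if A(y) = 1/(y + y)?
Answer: -33577/25 ≈ -1343.1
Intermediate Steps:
A(y) = 1/(2*y)
z(K) = -1/(2*K²) (z(K) = -1/(2*(K²)) = -1/(2*K²))
(-1007 + z(5/2)) + 21*(-24 + 8) = (-1007 - 1/(2*(5/2)²)) + 21*(-24 + 8) = (-1007 - 1/(2*((½)*5)²)) + 21*(-16) = (-1007 - 1/(2*(5/2)²)) - 336 = (-1007 - ½*4/25) - 336 = (-1007 - 2/25) - 336 = -25177/25 - 336 = -33577/25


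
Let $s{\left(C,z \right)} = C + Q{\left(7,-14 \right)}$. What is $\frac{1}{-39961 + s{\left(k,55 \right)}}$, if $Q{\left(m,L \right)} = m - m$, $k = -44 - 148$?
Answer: $- \frac{1}{40153} \approx -2.4905 \cdot 10^{-5}$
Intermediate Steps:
$k = -192$ ($k = -44 - 148 = -192$)
$Q{\left(m,L \right)} = 0$
$s{\left(C,z \right)} = C$ ($s{\left(C,z \right)} = C + 0 = C$)
$\frac{1}{-39961 + s{\left(k,55 \right)}} = \frac{1}{-39961 - 192} = \frac{1}{-40153} = - \frac{1}{40153}$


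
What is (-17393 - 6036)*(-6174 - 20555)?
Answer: 626233741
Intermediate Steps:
(-17393 - 6036)*(-6174 - 20555) = -23429*(-26729) = 626233741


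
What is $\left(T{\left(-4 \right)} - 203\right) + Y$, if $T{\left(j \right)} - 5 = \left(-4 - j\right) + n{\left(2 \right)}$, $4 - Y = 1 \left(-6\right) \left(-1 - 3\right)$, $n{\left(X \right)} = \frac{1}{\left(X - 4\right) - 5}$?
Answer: $- \frac{1527}{7} \approx -218.14$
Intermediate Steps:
$n{\left(X \right)} = \frac{1}{-9 + X}$ ($n{\left(X \right)} = \frac{1}{\left(X - 4\right) - 5} = \frac{1}{\left(-4 + X\right) - 5} = \frac{1}{-9 + X}$)
$Y = -20$ ($Y = 4 - 1 \left(-6\right) \left(-1 - 3\right) = 4 - \left(-6\right) \left(-4\right) = 4 - 24 = -20$)
$T{\left(j \right)} = \frac{6}{7} - j$ ($T{\left(j \right)} = 5 - \left(4 + j - \frac{1}{-9 + 2}\right) = 5 - \left(4 + \frac{1}{7} + j\right) = 5 - \left(\frac{29}{7} + j\right) = \frac{6}{7} - j$)
$\left(T{\left(-4 \right)} - 203\right) + Y = \left(\left(\frac{6}{7} - -4\right) - 203\right) - 20 = \left(\left(\frac{6}{7} + 4\right) - 203\right) - 20 = \left(\frac{34}{7} - 203\right) - 20 = - \frac{1387}{7} - 20 = - \frac{1527}{7}$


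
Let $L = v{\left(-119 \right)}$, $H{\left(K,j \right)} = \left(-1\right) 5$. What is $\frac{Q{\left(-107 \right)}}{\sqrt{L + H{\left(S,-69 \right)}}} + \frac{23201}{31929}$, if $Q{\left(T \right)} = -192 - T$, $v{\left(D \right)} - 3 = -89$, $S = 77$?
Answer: $\frac{23201}{31929} + \frac{85 i \sqrt{91}}{91} \approx 0.72664 + 8.9104 i$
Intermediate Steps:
$v{\left(D \right)} = -86$ ($v{\left(D \right)} = 3 - 89 = -86$)
$H{\left(K,j \right)} = -5$
$L = -86$
$\frac{Q{\left(-107 \right)}}{\sqrt{L + H{\left(S,-69 \right)}}} + \frac{23201}{31929} = \frac{-192 - -107}{\sqrt{-86 - 5}} + \frac{23201}{31929} = \frac{-192 + 107}{\sqrt{-91}} + 23201 \cdot \frac{1}{31929} = - \frac{85}{i \sqrt{91}} + \frac{23201}{31929} = - 85 \left(- \frac{i \sqrt{91}}{91}\right) + \frac{23201}{31929} = \frac{85 i \sqrt{91}}{91} + \frac{23201}{31929} = \frac{23201}{31929} + \frac{85 i \sqrt{91}}{91}$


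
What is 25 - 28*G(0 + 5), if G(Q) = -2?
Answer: 81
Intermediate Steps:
25 - 28*G(0 + 5) = 25 - 28*(-2) = 25 + 56 = 81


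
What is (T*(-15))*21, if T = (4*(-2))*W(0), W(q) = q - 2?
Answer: -5040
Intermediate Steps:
W(q) = -2 + q
T = 16 (T = (4*(-2))*(-2 + 0) = -8*(-2) = 16)
(T*(-15))*21 = (16*(-15))*21 = -240*21 = -5040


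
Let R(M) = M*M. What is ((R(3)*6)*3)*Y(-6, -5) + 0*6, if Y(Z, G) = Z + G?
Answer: -1782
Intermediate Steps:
Y(Z, G) = G + Z
R(M) = M²
((R(3)*6)*3)*Y(-6, -5) + 0*6 = ((3²*6)*3)*(-5 - 6) + 0*6 = ((9*6)*3)*(-11) + 0 = (54*3)*(-11) + 0 = 162*(-11) + 0 = -1782 + 0 = -1782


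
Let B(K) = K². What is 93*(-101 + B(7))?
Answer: -4836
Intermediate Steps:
93*(-101 + B(7)) = 93*(-101 + 7²) = 93*(-101 + 49) = 93*(-52) = -4836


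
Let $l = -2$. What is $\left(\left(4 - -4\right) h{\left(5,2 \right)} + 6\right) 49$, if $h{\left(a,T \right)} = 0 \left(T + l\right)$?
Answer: $294$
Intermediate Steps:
$h{\left(a,T \right)} = 0$ ($h{\left(a,T \right)} = 0 \left(T - 2\right) = 0 \left(-2 + T\right) = 0$)
$\left(\left(4 - -4\right) h{\left(5,2 \right)} + 6\right) 49 = \left(\left(4 - -4\right) 0 + 6\right) 49 = \left(\left(4 + 4\right) 0 + 6\right) 49 = \left(8 \cdot 0 + 6\right) 49 = \left(0 + 6\right) 49 = 6 \cdot 49 = 294$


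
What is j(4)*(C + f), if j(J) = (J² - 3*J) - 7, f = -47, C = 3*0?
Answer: 141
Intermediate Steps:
C = 0
j(J) = -7 + J² - 3*J
j(4)*(C + f) = (-7 + 4² - 3*4)*(0 - 47) = (-7 + 16 - 12)*(-47) = -3*(-47) = 141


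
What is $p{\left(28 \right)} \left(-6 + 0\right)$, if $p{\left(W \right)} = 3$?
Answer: $-18$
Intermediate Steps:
$p{\left(28 \right)} \left(-6 + 0\right) = 3 \left(-6 + 0\right) = 3 \left(-6\right) = -18$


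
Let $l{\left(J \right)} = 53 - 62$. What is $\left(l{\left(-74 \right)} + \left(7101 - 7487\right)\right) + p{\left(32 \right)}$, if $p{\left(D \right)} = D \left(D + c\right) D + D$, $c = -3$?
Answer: $29333$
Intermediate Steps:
$l{\left(J \right)} = -9$ ($l{\left(J \right)} = 53 - 62 = -9$)
$p{\left(D \right)} = D + D^{2} \left(-3 + D\right)$ ($p{\left(D \right)} = D \left(D - 3\right) D + D = D \left(-3 + D\right) D + D = D^{2} \left(-3 + D\right) + D = D + D^{2} \left(-3 + D\right)$)
$\left(l{\left(-74 \right)} + \left(7101 - 7487\right)\right) + p{\left(32 \right)} = \left(-9 + \left(7101 - 7487\right)\right) + 32 \left(1 + 32^{2} - 96\right) = \left(-9 + \left(7101 - 7487\right)\right) + 32 \left(1 + 1024 - 96\right) = \left(-9 - 386\right) + 32 \cdot 929 = -395 + 29728 = 29333$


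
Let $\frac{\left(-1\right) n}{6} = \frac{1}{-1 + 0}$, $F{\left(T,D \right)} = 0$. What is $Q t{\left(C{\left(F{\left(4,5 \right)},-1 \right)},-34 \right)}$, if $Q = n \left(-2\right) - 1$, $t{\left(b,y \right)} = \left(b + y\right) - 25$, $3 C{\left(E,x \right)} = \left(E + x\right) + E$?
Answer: $\frac{2314}{3} \approx 771.33$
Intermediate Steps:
$n = 6$ ($n = - \frac{6}{-1 + 0} = - \frac{6}{-1} = \left(-6\right) \left(-1\right) = 6$)
$C{\left(E,x \right)} = \frac{x}{3} + \frac{2 E}{3}$ ($C{\left(E,x \right)} = \frac{\left(E + x\right) + E}{3} = \frac{x + 2 E}{3} = \frac{x}{3} + \frac{2 E}{3}$)
$t{\left(b,y \right)} = -25 + b + y$
$Q = -13$ ($Q = 6 \left(-2\right) - 1 = -12 - 1 = -13$)
$Q t{\left(C{\left(F{\left(4,5 \right)},-1 \right)},-34 \right)} = - 13 \left(-25 + \left(\frac{1}{3} \left(-1\right) + \frac{2}{3} \cdot 0\right) - 34\right) = - 13 \left(-25 + \left(- \frac{1}{3} + 0\right) - 34\right) = - 13 \left(-25 - \frac{1}{3} - 34\right) = \left(-13\right) \left(- \frac{178}{3}\right) = \frac{2314}{3}$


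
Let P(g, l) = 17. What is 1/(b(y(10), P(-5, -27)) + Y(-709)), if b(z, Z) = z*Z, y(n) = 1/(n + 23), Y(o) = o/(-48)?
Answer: 528/8071 ≈ 0.065419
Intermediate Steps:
Y(o) = -o/48 (Y(o) = o*(-1/48) = -o/48)
y(n) = 1/(23 + n)
b(z, Z) = Z*z
1/(b(y(10), P(-5, -27)) + Y(-709)) = 1/(17/(23 + 10) - 1/48*(-709)) = 1/(17/33 + 709/48) = 1/(8071/528) = 528/8071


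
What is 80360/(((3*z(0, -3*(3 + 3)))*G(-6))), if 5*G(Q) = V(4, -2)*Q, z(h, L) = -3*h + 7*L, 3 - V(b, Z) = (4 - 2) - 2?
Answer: 14350/243 ≈ 59.053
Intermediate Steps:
V(b, Z) = 3 (V(b, Z) = 3 - ((4 - 2) - 2) = 3 - (2 - 2) = 3 - 1*0 = 3 + 0 = 3)
G(Q) = 3*Q/5 (G(Q) = (3*Q)/5 = 3*Q/5)
80360/(((3*z(0, -3*(3 + 3)))*G(-6))) = 80360/(((3*(-3*0 + 7*(-3*(3 + 3))))*((3/5)*(-6)))) = 80360/(((3*(0 + 7*(-3*6)))*(-18/5))) = 80360/(((3*(0 + 7*(-18)))*(-18/5))) = 80360/(((3*(0 - 126))*(-18/5))) = 80360/(((3*(-126))*(-18/5))) = 80360/((-378*(-18/5))) = 80360/(6804/5) = 80360*(5/6804) = 14350/243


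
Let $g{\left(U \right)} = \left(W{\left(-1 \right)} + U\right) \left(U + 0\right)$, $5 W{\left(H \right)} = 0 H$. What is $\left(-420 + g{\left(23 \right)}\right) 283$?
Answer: $30847$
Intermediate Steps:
$W{\left(H \right)} = 0$ ($W{\left(H \right)} = \frac{0 H}{5} = \frac{1}{5} \cdot 0 = 0$)
$g{\left(U \right)} = U^{2}$ ($g{\left(U \right)} = \left(0 + U\right) \left(U + 0\right) = U U = U^{2}$)
$\left(-420 + g{\left(23 \right)}\right) 283 = \left(-420 + 23^{2}\right) 283 = \left(-420 + 529\right) 283 = 109 \cdot 283 = 30847$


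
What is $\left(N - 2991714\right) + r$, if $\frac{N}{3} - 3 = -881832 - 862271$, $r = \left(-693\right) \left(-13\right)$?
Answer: $-8215005$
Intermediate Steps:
$r = 9009$
$N = -5232300$ ($N = 9 + 3 \left(-881832 - 862271\right) = 9 + 3 \left(-1744103\right) = 9 - 5232309 = -5232300$)
$\left(N - 2991714\right) + r = \left(-5232300 - 2991714\right) + 9009 = -8224014 + 9009 = -8215005$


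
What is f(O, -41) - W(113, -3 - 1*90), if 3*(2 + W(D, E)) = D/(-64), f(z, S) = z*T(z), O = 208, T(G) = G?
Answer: 8307185/192 ≈ 43267.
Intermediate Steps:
f(z, S) = z² (f(z, S) = z*z = z²)
W(D, E) = -2 - D/192 (W(D, E) = -2 + (D/(-64))/3 = -2 + (D*(-1/64))/3 = -2 + (-D/64)/3 = -2 - D/192)
f(O, -41) - W(113, -3 - 1*90) = 208² - (-2 - 1/192*113) = 43264 - (-2 - 113/192) = 43264 - 1*(-497/192) = 43264 + 497/192 = 8307185/192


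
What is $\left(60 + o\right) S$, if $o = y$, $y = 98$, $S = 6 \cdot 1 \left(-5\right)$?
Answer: $-4740$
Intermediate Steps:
$S = -30$ ($S = 6 \left(-5\right) = -30$)
$o = 98$
$\left(60 + o\right) S = \left(60 + 98\right) \left(-30\right) = 158 \left(-30\right) = -4740$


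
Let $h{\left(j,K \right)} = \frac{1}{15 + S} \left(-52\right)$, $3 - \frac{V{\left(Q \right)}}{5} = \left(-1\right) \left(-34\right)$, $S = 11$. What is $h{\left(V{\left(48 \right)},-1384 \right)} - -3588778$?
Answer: $3588776$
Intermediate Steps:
$V{\left(Q \right)} = -155$ ($V{\left(Q \right)} = 15 - 5 \left(\left(-1\right) \left(-34\right)\right) = 15 - 170 = -155$)
$h{\left(j,K \right)} = -2$ ($h{\left(j,K \right)} = \frac{1}{15 + 11} \left(-52\right) = \frac{1}{26} \left(-52\right) = -2$)
$h{\left(V{\left(48 \right)},-1384 \right)} - -3588778 = -2 - -3588778 = -2 + 3588778 = 3588776$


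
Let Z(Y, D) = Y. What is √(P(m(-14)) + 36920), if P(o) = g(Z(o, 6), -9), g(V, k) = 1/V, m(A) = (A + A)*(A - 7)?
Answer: √65126883/42 ≈ 192.15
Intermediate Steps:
m(A) = 2*A*(-7 + A) (m(A) = (2*A)*(-7 + A) = 2*A*(-7 + A))
P(o) = 1/o
√(P(m(-14)) + 36920) = √(1/(2*(-14)*(-7 - 14)) + 36920) = √(1/(2*(-14)*(-21)) + 36920) = √(1/588 + 36920) = √(21708961/588) = √65126883/42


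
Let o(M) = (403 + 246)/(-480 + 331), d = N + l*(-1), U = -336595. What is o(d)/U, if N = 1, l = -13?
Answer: 11/850045 ≈ 1.2940e-5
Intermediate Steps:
d = 14 (d = 1 - 13*(-1) = 1 + 13 = 14)
o(M) = -649/149 (o(M) = 649/(-149) = 649*(-1/149) = -649/149)
o(d)/U = -649/149/(-336595) = -649/149*(-1/336595) = 11/850045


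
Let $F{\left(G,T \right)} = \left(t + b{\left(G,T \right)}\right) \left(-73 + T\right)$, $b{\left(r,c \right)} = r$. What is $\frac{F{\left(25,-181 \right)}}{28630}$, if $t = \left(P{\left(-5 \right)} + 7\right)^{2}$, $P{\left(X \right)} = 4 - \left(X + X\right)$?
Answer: $- \frac{59182}{14315} \approx -4.1343$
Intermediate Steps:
$P{\left(X \right)} = 4 - 2 X$
$t = 441$ ($t = \left(\left(4 - -10\right) + 7\right)^{2} = \left(\left(4 + 10\right) + 7\right)^{2} = \left(14 + 7\right)^{2} = 21^{2} = 441$)
$F{\left(G,T \right)} = \left(-73 + T\right) \left(441 + G\right)$ ($F{\left(G,T \right)} = \left(441 + G\right) \left(-73 + T\right) = \left(-73 + T\right) \left(441 + G\right)$)
$\frac{F{\left(25,-181 \right)}}{28630} = \frac{-32193 - 1825 + 441 \left(-181\right) + 25 \left(-181\right)}{28630} = \left(-32193 - 1825 - 79821 - 4525\right) \frac{1}{28630} = \left(-118364\right) \frac{1}{28630} = - \frac{59182}{14315}$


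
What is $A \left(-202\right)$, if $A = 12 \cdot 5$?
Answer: $-12120$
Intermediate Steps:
$A = 60$
$A \left(-202\right) = 60 \left(-202\right) = -12120$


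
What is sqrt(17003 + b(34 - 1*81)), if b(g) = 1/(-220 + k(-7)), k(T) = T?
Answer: 4*sqrt(54759210)/227 ≈ 130.40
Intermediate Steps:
b(g) = -1/227 (b(g) = 1/(-220 - 7) = 1/(-227) = -1/227)
sqrt(17003 + b(34 - 1*81)) = sqrt(17003 - 1/227) = sqrt(3859680/227) = 4*sqrt(54759210)/227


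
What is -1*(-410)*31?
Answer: 12710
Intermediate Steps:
-1*(-410)*31 = 410*31 = 12710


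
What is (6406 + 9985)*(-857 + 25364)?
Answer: 401694237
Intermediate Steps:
(6406 + 9985)*(-857 + 25364) = 16391*24507 = 401694237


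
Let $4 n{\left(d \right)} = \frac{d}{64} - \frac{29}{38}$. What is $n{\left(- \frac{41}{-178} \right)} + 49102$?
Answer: $\frac{42511954379}{865792} \approx 49102.0$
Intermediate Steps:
$n{\left(d \right)} = - \frac{29}{152} + \frac{d}{256}$ ($n{\left(d \right)} = \frac{\frac{d}{64} - \frac{29}{38}}{4} = \frac{- \frac{29}{38} + \frac{d}{64}}{4} = - \frac{29}{152} + \frac{d}{256}$)
$n{\left(- \frac{41}{-178} \right)} + 49102 = \left(- \frac{29}{152} + \frac{\left(-41\right) \frac{1}{-178}}{256}\right) + 49102 = \left(- \frac{29}{152} + \frac{\left(-41\right) \left(- \frac{1}{178}\right)}{256}\right) + 49102 = \left(- \frac{29}{152} + \frac{1}{256} \cdot \frac{41}{178}\right) + 49102 = \left(- \frac{29}{152} + \frac{41}{45568}\right) + 49102 = - \frac{164405}{865792} + 49102 = \frac{42511954379}{865792}$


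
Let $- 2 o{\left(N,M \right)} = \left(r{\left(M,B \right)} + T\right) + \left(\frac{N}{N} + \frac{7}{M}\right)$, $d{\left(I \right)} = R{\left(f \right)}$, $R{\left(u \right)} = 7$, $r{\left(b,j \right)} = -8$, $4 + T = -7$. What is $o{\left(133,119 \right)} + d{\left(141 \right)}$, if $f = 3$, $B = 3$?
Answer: $\frac{543}{34} \approx 15.971$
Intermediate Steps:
$T = -11$ ($T = -4 - 7 = -11$)
$d{\left(I \right)} = 7$
$o{\left(N,M \right)} = 9 - \frac{7}{2 M}$ ($o{\left(N,M \right)} = - \frac{\left(-8 - 11\right) + \left(\frac{N}{N} + \frac{7}{M}\right)}{2} = - \frac{-19 + \left(1 + \frac{7}{M}\right)}{2} = - \frac{-18 + \frac{7}{M}}{2} = 9 - \frac{7}{2 M}$)
$o{\left(133,119 \right)} + d{\left(141 \right)} = \left(9 - \frac{7}{2 \cdot 119}\right) + 7 = \left(9 - \frac{1}{34}\right) + 7 = \frac{305}{34} + 7 = \frac{543}{34}$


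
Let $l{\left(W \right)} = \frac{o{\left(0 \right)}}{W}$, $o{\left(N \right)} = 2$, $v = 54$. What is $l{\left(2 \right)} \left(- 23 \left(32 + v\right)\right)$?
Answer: $-1978$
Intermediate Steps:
$l{\left(W \right)} = \frac{2}{W}$
$l{\left(2 \right)} \left(- 23 \left(32 + v\right)\right) = \frac{2}{2} \left(- 23 \left(32 + 54\right)\right) = 2 \cdot \frac{1}{2} \left(\left(-23\right) 86\right) = 1 \left(-1978\right) = -1978$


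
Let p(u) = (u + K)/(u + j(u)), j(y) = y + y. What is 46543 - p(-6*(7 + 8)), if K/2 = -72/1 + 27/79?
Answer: 55152431/1185 ≈ 46542.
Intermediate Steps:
j(y) = 2*y
K = -11322/79 (K = 2*(-72/1 + 27/79) = 2*(-72*1 + 27*(1/79)) = 2*(-72 + 27/79) = 2*(-5661/79) = -11322/79 ≈ -143.32)
p(u) = (-11322/79 + u)/(3*u) (p(u) = (u - 11322/79)/(u + 2*u) = (-11322/79 + u)/((3*u)) = (-11322/79 + u)*(1/(3*u)) = (-11322/79 + u)/(3*u))
46543 - p(-6*(7 + 8)) = 46543 - (-11322 + 79*(-6*(7 + 8)))/(237*((-6*(7 + 8)))) = 46543 - (-11322 + 79*(-6*15))/(237*((-6*15))) = 46543 - (-11322 + 79*(-90))/(237*(-90)) = 46543 - (-1)*(-11322 - 7110)/(237*90) = 46543 - (-1)*(-18432)/(237*90) = 46543 - 1*1024/1185 = 46543 - 1024/1185 = 55152431/1185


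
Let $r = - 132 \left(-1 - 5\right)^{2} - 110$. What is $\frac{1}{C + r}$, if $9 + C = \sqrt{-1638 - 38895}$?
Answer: $- \frac{4871}{23767174} - \frac{i \sqrt{40533}}{23767174} \approx -0.00020495 - 8.4708 \cdot 10^{-6} i$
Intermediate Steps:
$r = -4862$ ($r = - 132 \left(-6\right)^{2} - 110 = \left(-132\right) 36 - 110 = -4752 - 110 = -4862$)
$C = -9 + i \sqrt{40533}$ ($C = -9 + \sqrt{-1638 - 38895} = -9 + \sqrt{-40533} = -9 + i \sqrt{40533} \approx -9.0 + 201.33 i$)
$\frac{1}{C + r} = \frac{1}{\left(-9 + i \sqrt{40533}\right) - 4862} = \frac{1}{-4871 + i \sqrt{40533}}$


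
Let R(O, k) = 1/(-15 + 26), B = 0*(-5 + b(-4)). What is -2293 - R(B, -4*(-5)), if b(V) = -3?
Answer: -25224/11 ≈ -2293.1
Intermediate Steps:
B = 0 (B = 0*(-5 - 3) = 0*(-8) = 0)
R(O, k) = 1/11
-2293 - R(B, -4*(-5)) = -2293 - 1*1/11 = -2293 - 1/11 = -25224/11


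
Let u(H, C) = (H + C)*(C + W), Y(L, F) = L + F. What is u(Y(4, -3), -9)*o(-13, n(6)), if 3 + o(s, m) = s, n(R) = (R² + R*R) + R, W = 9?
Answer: 0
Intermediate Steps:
Y(L, F) = F + L
u(H, C) = (9 + C)*(C + H) (u(H, C) = (H + C)*(C + 9) = (C + H)*(9 + C) = (9 + C)*(C + H))
n(R) = R + 2*R² (n(R) = (R² + R²) + R = 2*R² + R = R + 2*R²)
o(s, m) = -3 + s
u(Y(4, -3), -9)*o(-13, n(6)) = ((-9)² + 9*(-9) + 9*(-3 + 4) - 9*(-3 + 4))*(-3 - 13) = (81 - 81 + 9*1 - 9*1)*(-16) = (81 - 81 + 9 - 9)*(-16) = 0*(-16) = 0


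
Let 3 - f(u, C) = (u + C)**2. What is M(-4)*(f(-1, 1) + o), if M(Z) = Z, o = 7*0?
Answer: -12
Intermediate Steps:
o = 0
f(u, C) = 3 - (C + u)**2 (f(u, C) = 3 - (u + C)**2 = 3 - (C + u)**2)
M(-4)*(f(-1, 1) + o) = -4*((3 - (1 - 1)**2) + 0) = -4*((3 - 1*0**2) + 0) = -4*((3 - 1*0) + 0) = -4*((3 + 0) + 0) = -4*(3 + 0) = -4*3 = -12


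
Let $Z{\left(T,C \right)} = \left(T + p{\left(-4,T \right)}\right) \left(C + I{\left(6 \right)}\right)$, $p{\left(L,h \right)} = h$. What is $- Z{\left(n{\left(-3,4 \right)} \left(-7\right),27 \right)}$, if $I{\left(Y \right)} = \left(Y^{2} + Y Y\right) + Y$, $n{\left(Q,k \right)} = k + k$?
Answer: $11760$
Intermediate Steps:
$n{\left(Q,k \right)} = 2 k$
$I{\left(Y \right)} = Y + 2 Y^{2}$ ($I{\left(Y \right)} = \left(Y^{2} + Y^{2}\right) + Y = 2 Y^{2} + Y = Y + 2 Y^{2}$)
$Z{\left(T,C \right)} = 2 T \left(78 + C\right)$ ($Z{\left(T,C \right)} = \left(T + T\right) \left(C + 6 \left(1 + 2 \cdot 6\right)\right) = 2 T \left(C + 6 \left(1 + 12\right)\right) = 2 T \left(C + 6 \cdot 13\right) = 2 T \left(C + 78\right) = 2 T \left(78 + C\right)$)
$- Z{\left(n{\left(-3,4 \right)} \left(-7\right),27 \right)} = - 2 \cdot 2 \cdot 4 \left(-7\right) \left(78 + 27\right) = - 2 \cdot 8 \left(-7\right) 105 = - 2 \left(-56\right) 105 = \left(-1\right) \left(-11760\right) = 11760$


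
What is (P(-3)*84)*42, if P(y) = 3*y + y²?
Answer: 0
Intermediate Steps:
P(y) = y² + 3*y
(P(-3)*84)*42 = (-3*(3 - 3)*84)*42 = (-3*0*84)*42 = (0*84)*42 = 0*42 = 0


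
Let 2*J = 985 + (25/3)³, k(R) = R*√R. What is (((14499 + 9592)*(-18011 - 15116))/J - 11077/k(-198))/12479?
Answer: -21547689039/263431690 - 1007*I*√22/14825052 ≈ -81.796 - 0.0003186*I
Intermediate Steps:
k(R) = R^(3/2)
J = 21110/27 (J = (985 + (25/3)³)/2 = (985 + 15625/27)/2 = (½)*(42220/27) = 21110/27 ≈ 781.85)
(((14499 + 9592)*(-18011 - 15116))/J - 11077/k(-198))/12479 = (((14499 + 9592)*(-18011 - 15116))/(21110/27) - 11077*I*√22/13068)/12479 = ((24091*(-33127))*(27/21110) - 11077*I*√22/13068)*(1/12479) = (-798062557*27/21110 - 1007*I*√22/1188)*(1/12479) = (-21547689039/21110 - 1007*I*√22/1188)*(1/12479) = -21547689039/263431690 - 1007*I*√22/14825052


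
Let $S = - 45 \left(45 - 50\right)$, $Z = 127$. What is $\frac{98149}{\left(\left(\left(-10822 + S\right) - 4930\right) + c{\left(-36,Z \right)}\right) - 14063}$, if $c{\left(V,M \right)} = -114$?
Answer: $- \frac{98149}{29704} \approx -3.3042$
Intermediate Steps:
$S = 225$ ($S = \left(-45\right) \left(-5\right) = 225$)
$\frac{98149}{\left(\left(\left(-10822 + S\right) - 4930\right) + c{\left(-36,Z \right)}\right) - 14063} = \frac{98149}{\left(\left(\left(-10822 + 225\right) - 4930\right) - 114\right) - 14063} = \frac{98149}{\left(\left(-10597 - 4930\right) - 114\right) - 14063} = \frac{98149}{\left(-15527 - 114\right) - 14063} = \frac{98149}{-15641 - 14063} = \frac{98149}{-29704} = 98149 \left(- \frac{1}{29704}\right) = - \frac{98149}{29704}$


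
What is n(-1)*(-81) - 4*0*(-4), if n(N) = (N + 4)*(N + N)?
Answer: 486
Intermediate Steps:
n(N) = 2*N*(4 + N) (n(N) = (4 + N)*(2*N) = 2*N*(4 + N))
n(-1)*(-81) - 4*0*(-4) = (2*(-1)*(4 - 1))*(-81) - 4*0*(-4) = (2*(-1)*3)*(-81) + 0*(-4) = -6*(-81) + 0 = 486 + 0 = 486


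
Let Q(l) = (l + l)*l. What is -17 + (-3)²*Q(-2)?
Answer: 55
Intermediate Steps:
Q(l) = 2*l² (Q(l) = (2*l)*l = 2*l²)
-17 + (-3)²*Q(-2) = -17 + (-3)²*(2*(-2)²) = -17 + 9*(2*4) = -17 + 9*8 = -17 + 72 = 55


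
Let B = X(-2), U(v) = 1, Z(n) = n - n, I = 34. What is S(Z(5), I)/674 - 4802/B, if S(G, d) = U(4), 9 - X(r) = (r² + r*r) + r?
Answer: -3236545/2022 ≈ -1600.7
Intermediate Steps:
Z(n) = 0
X(r) = 9 - r - 2*r² (X(r) = 9 - ((r² + r*r) + r) = 9 - ((r² + r²) + r) = 9 - (2*r² + r) = 9 - (r + 2*r²) = 9 + (-r - 2*r²) = 9 - r - 2*r²)
S(G, d) = 1
B = 3 (B = 9 - 1*(-2) - 2*(-2)² = 9 + 2 - 2*4 = 9 + 2 - 8 = 3)
S(Z(5), I)/674 - 4802/B = 1/674 - 4802/3 = -3236545/2022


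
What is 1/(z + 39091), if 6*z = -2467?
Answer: 6/232079 ≈ 2.5853e-5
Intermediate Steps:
z = -2467/6 (z = (1/6)*(-2467) = -2467/6 ≈ -411.17)
1/(z + 39091) = 1/(-2467/6 + 39091) = 1/(232079/6) = 6/232079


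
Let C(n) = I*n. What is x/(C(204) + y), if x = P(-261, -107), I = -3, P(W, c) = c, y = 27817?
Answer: -107/27205 ≈ -0.0039331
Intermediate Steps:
C(n) = -3*n
x = -107
x/(C(204) + y) = -107/(-3*204 + 27817) = -107/(-612 + 27817) = -107/27205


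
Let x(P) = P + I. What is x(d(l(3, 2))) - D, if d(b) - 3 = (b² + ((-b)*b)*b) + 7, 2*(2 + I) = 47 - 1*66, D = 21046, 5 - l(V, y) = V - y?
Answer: -42191/2 ≈ -21096.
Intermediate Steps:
l(V, y) = 5 + y - V (l(V, y) = 5 - (V - y) = 5 + (y - V) = 5 + y - V)
I = -23/2 (I = -2 + (47 - 1*66)/2 = -2 + (47 - 66)/2 = -2 + (½)*(-19) = -2 - 19/2 = -23/2 ≈ -11.500)
d(b) = 10 + b² - b³ (d(b) = 3 + ((b² + ((-b)*b)*b) + 7) = 3 + ((b² + (-b²)*b) + 7) = 3 + ((b² - b³) + 7) = 3 + (7 + b² - b³) = 10 + b² - b³)
x(P) = -23/2 + P (x(P) = P - 23/2 = -23/2 + P)
x(d(l(3, 2))) - D = (-23/2 + (10 + (5 + 2 - 1*3)² - (5 + 2 - 1*3)³)) - 1*21046 = (-23/2 + (10 + (5 + 2 - 3)² - (5 + 2 - 3)³)) - 21046 = (-23/2 + (10 + 4² - 1*4³)) - 21046 = (-23/2 + (10 + 16 - 1*64)) - 21046 = (-23/2 + (10 + 16 - 64)) - 21046 = (-23/2 - 38) - 21046 = -99/2 - 21046 = -42191/2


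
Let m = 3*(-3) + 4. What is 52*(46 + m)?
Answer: 2132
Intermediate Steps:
m = -5 (m = -9 + 4 = -5)
52*(46 + m) = 52*(46 - 5) = 52*41 = 2132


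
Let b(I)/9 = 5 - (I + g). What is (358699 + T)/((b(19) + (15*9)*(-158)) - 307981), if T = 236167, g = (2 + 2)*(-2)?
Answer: -594866/329365 ≈ -1.8061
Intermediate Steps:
g = -8 (g = 4*(-2) = -8)
b(I) = 117 - 9*I (b(I) = 9*(5 - (I - 8)) = 9*(5 - (-8 + I)) = 9*(5 + (8 - I)) = 9*(13 - I) = 117 - 9*I)
(358699 + T)/((b(19) + (15*9)*(-158)) - 307981) = (358699 + 236167)/(((117 - 9*19) + (15*9)*(-158)) - 307981) = 594866/(((117 - 171) + 135*(-158)) - 307981) = 594866/((-54 - 21330) - 307981) = 594866/(-21384 - 307981) = 594866/(-329365) = 594866*(-1/329365) = -594866/329365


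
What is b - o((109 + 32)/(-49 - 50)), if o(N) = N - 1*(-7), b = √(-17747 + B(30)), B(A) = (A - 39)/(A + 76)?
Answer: -184/33 + I*√199406246/106 ≈ -5.5758 + 133.22*I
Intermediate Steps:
B(A) = (-39 + A)/(76 + A)
b = I*√199406246/106 (b = √(-17747 + (-39 + 30)/(76 + 30)) = √(-17747 - 9/106) = √(-1881191/106) = I*√199406246/106 ≈ 133.22*I)
o(N) = 7 + N (o(N) = N + 7 = 7 + N)
b - o((109 + 32)/(-49 - 50)) = I*√199406246/106 - (7 + (109 + 32)/(-49 - 50)) = I*√199406246/106 - (7 + 141/(-99)) = I*√199406246/106 - (7 + 141*(-1/99)) = I*√199406246/106 - (7 - 47/33) = I*√199406246/106 - 1*184/33 = I*√199406246/106 - 184/33 = -184/33 + I*√199406246/106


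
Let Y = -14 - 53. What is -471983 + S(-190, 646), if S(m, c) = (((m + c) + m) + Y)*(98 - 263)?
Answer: -504818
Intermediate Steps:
Y = -67
S(m, c) = 11055 - 330*m - 165*c (S(m, c) = (((m + c) + m) - 67)*(98 - 263) = (((c + m) + m) - 67)*(-165) = ((c + 2*m) - 67)*(-165) = (-67 + c + 2*m)*(-165) = 11055 - 330*m - 165*c)
-471983 + S(-190, 646) = -471983 + (11055 - 330*(-190) - 165*646) = -471983 + (11055 + 62700 - 106590) = -471983 - 32835 = -504818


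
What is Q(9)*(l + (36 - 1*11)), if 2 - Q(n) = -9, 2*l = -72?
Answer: -121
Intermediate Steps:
l = -36 (l = (½)*(-72) = -36)
Q(n) = 11 (Q(n) = 2 - 1*(-9) = 2 + 9 = 11)
Q(9)*(l + (36 - 1*11)) = 11*(-36 + (36 - 1*11)) = 11*(-36 + (36 - 11)) = 11*(-36 + 25) = 11*(-11) = -121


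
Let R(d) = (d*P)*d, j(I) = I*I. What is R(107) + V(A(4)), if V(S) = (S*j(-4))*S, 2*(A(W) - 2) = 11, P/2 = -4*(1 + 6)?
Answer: -640244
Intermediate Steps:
j(I) = I²
P = -56 (P = 2*(-4*(1 + 6)) = 2*(-4*7) = 2*(-28) = -56)
R(d) = -56*d² (R(d) = (d*(-56))*d = (-56*d)*d = -56*d²)
A(W) = 15/2 (A(W) = 2 + (½)*11 = 2 + 11/2 = 15/2)
V(S) = 16*S² (V(S) = (S*(-4)²)*S = (S*16)*S = (16*S)*S = 16*S²)
R(107) + V(A(4)) = -56*107² + 16*(15/2)² = -56*11449 + 16*(225/4) = -641144 + 900 = -640244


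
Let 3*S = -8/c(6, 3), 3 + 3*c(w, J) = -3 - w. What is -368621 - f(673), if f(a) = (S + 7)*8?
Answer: -1106047/3 ≈ -3.6868e+5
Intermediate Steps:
c(w, J) = -2 - w/3 (c(w, J) = -1 + (-3 - w)/3 = -1 + (-1 - w/3) = -2 - w/3)
S = ⅔ (S = (-8/(-2 - ⅓*6))/3 = (-8/(-2 - 2))/3 = (-8/(-4))/3 = (-8*(-¼))/3 = (⅓)*2 = ⅔ ≈ 0.66667)
f(a) = 184/3 (f(a) = (⅔ + 7)*8 = (23/3)*8 = 184/3)
-368621 - f(673) = -368621 - 1*184/3 = -368621 - 184/3 = -1106047/3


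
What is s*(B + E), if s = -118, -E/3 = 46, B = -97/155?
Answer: 2535466/155 ≈ 16358.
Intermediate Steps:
B = -97/155 (B = -97*1/155 = -97/155 ≈ -0.62581)
E = -138 (E = -3*46 = -138)
s*(B + E) = -118*(-97/155 - 138) = -118*(-21487/155) = 2535466/155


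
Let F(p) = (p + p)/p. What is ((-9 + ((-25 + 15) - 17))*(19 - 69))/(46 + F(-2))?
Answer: 75/2 ≈ 37.500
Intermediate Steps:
F(p) = 2 (F(p) = (2*p)/p = 2)
((-9 + ((-25 + 15) - 17))*(19 - 69))/(46 + F(-2)) = ((-9 + ((-25 + 15) - 17))*(19 - 69))/(46 + 2) = ((-9 + (-10 - 17))*(-50))/48 = ((-9 - 27)*(-50))/48 = (-36*(-50))/48 = (1/48)*1800 = 75/2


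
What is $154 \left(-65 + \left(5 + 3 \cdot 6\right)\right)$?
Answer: $-6468$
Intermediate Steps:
$154 \left(-65 + \left(5 + 3 \cdot 6\right)\right) = 154 \left(-65 + \left(5 + 18\right)\right) = 154 \left(-65 + 23\right) = 154 \left(-42\right) = -6468$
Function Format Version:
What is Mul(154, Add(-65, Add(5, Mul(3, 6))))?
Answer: -6468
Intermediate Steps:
Mul(154, Add(-65, Add(5, Mul(3, 6)))) = Mul(154, Add(-65, Add(5, 18))) = Mul(154, Add(-65, 23)) = Mul(154, -42) = -6468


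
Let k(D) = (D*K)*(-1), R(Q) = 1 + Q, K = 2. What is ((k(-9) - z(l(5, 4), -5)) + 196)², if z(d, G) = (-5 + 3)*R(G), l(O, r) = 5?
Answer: 42436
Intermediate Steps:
z(d, G) = -2 - 2*G (z(d, G) = (-5 + 3)*(1 + G) = -2*(1 + G) = -2 - 2*G)
k(D) = -2*D (k(D) = (D*2)*(-1) = (2*D)*(-1) = -2*D)
((k(-9) - z(l(5, 4), -5)) + 196)² = ((-2*(-9) - (-2 - 2*(-5))) + 196)² = ((18 - (-2 + 10)) + 196)² = ((18 - 1*8) + 196)² = ((18 - 8) + 196)² = (10 + 196)² = 206² = 42436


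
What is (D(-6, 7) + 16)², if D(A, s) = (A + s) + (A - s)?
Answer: 16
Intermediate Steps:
D(A, s) = 2*A
(D(-6, 7) + 16)² = (2*(-6) + 16)² = (-12 + 16)² = 4² = 16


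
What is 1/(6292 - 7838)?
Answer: -1/1546 ≈ -0.00064683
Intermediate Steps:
1/(6292 - 7838) = 1/(-1546) = -1/1546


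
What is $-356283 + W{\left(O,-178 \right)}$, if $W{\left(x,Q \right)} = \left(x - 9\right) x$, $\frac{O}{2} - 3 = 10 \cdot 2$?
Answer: $-354581$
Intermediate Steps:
$O = 46$ ($O = 6 + 2 \cdot 10 \cdot 2 = 6 + 2 \cdot 20 = 6 + 40 = 46$)
$W{\left(x,Q \right)} = x \left(-9 + x\right)$ ($W{\left(x,Q \right)} = \left(-9 + x\right) x = x \left(-9 + x\right)$)
$-356283 + W{\left(O,-178 \right)} = -356283 + 46 \left(-9 + 46\right) = -356283 + 46 \cdot 37 = -356283 + 1702 = -354581$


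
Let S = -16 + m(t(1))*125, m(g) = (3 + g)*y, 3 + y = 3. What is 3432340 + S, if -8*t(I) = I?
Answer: 3432324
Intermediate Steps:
y = 0 (y = -3 + 3 = 0)
t(I) = -I/8
m(g) = 0 (m(g) = (3 + g)*0 = 0)
S = -16 (S = -16 + 0*125 = -16 + 0 = -16)
3432340 + S = 3432340 - 16 = 3432324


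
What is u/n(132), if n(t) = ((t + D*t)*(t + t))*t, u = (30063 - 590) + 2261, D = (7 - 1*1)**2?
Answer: 1763/9455424 ≈ 0.00018645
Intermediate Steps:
D = 36 (D = (7 - 1)**2 = 6**2 = 36)
u = 31734 (u = 29473 + 2261 = 31734)
n(t) = 74*t**3 (n(t) = ((t + 36*t)*(t + t))*t = ((37*t)*(2*t))*t = (74*t**2)*t = 74*t**3)
u/n(132) = 31734/((74*132**3)) = 31734/((74*2299968)) = 31734/170197632 = 31734*(1/170197632) = 1763/9455424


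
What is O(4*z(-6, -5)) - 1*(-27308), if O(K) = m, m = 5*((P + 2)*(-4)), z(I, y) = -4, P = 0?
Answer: 27268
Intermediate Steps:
m = -40 (m = 5*((0 + 2)*(-4)) = 5*(2*(-4)) = 5*(-8) = -40)
O(K) = -40
O(4*z(-6, -5)) - 1*(-27308) = -40 - 1*(-27308) = -40 + 27308 = 27268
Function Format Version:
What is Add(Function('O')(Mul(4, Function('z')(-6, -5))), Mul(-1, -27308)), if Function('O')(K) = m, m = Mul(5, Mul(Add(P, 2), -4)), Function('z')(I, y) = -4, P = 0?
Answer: 27268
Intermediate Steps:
m = -40 (m = Mul(5, Mul(Add(0, 2), -4)) = Mul(5, Mul(2, -4)) = Mul(5, -8) = -40)
Function('O')(K) = -40
Add(Function('O')(Mul(4, Function('z')(-6, -5))), Mul(-1, -27308)) = Add(-40, Mul(-1, -27308)) = Add(-40, 27308) = 27268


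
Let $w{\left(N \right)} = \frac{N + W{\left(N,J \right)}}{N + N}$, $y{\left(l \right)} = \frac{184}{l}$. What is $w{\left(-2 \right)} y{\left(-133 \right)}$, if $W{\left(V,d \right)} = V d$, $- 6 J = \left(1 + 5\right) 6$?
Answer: $\frac{460}{133} \approx 3.4586$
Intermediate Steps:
$J = -6$ ($J = - \frac{\left(1 + 5\right) 6}{6} = - \frac{6 \cdot 6}{6} = \left(- \frac{1}{6}\right) 36 = -6$)
$w{\left(N \right)} = - \frac{5}{2}$ ($w{\left(N \right)} = \frac{N + N \left(-6\right)}{N + N} = \frac{N - 6 N}{2 N} = - 5 N \frac{1}{2 N} = - \frac{5}{2}$)
$w{\left(-2 \right)} y{\left(-133 \right)} = - \frac{5 \frac{184}{-133}}{2} = - \frac{5 \cdot 184 \left(- \frac{1}{133}\right)}{2} = \left(- \frac{5}{2}\right) \left(- \frac{184}{133}\right) = \frac{460}{133}$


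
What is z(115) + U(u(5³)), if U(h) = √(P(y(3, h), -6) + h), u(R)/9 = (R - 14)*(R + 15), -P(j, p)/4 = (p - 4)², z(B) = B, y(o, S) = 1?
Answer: 115 + 2*√34865 ≈ 488.44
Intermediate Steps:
P(j, p) = -4*(-4 + p)² (P(j, p) = -4*(p - 4)² = -4*(-4 + p)²)
u(R) = 9*(-14 + R)*(15 + R) (u(R) = 9*((R - 14)*(R + 15)) = 9*((-14 + R)*(15 + R)) = 9*(-14 + R)*(15 + R))
U(h) = √(-400 + h) (U(h) = √(-4*(-4 - 6)² + h) = √(-4*(-10)² + h) = √(-4*100 + h) = √(-400 + h))
z(115) + U(u(5³)) = 115 + √(-400 + (-1890 + 9*5³ + 9*(5³)²)) = 115 + √(-400 + (-1890 + 9*125 + 9*125²)) = 115 + √(-400 + (-1890 + 1125 + 9*15625)) = 115 + √(-400 + (-1890 + 1125 + 140625)) = 115 + √(-400 + 139860) = 115 + √139460 = 115 + 2*√34865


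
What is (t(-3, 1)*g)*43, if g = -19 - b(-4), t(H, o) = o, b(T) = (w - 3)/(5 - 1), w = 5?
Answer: -1677/2 ≈ -838.50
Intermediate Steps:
b(T) = 1/2 (b(T) = (5 - 3)/(5 - 1) = 2/4 = 2*(1/4) = 1/2)
g = -39/2 (g = -19 - 1*1/2 = -19 - 1/2 = -39/2 ≈ -19.500)
(t(-3, 1)*g)*43 = (1*(-39/2))*43 = -39/2*43 = -1677/2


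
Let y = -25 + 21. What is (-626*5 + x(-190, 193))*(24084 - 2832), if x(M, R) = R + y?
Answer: -62502132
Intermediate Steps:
y = -4
x(M, R) = -4 + R (x(M, R) = R - 4 = -4 + R)
(-626*5 + x(-190, 193))*(24084 - 2832) = (-626*5 + (-4 + 193))*(24084 - 2832) = (-3130 + 189)*21252 = -2941*21252 = -62502132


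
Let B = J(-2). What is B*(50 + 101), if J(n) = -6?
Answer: -906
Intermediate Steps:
B = -6
B*(50 + 101) = -6*(50 + 101) = -6*151 = -906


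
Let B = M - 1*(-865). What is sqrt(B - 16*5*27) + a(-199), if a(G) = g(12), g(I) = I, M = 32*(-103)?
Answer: 12 + I*sqrt(4591) ≈ 12.0 + 67.757*I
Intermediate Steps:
M = -3296
B = -2431 (B = -3296 - 1*(-865) = -3296 + 865 = -2431)
a(G) = 12
sqrt(B - 16*5*27) + a(-199) = sqrt(-2431 - 16*5*27) + 12 = sqrt(-2431 - 80*27) + 12 = sqrt(-2431 - 2160) + 12 = sqrt(-4591) + 12 = I*sqrt(4591) + 12 = 12 + I*sqrt(4591)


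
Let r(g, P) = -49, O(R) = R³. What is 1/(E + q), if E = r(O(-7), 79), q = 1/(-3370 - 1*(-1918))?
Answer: -1452/71149 ≈ -0.020408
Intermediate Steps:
q = -1/1452 (q = 1/(-3370 + 1918) = 1/(-1452) = -1/1452 ≈ -0.00068871)
E = -49
1/(E + q) = 1/(-49 - 1/1452) = 1/(-71149/1452) = -1452/71149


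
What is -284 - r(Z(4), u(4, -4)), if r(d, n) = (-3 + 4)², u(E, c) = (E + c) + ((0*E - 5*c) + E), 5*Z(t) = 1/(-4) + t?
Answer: -285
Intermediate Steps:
Z(t) = -1/20 + t/5 (Z(t) = (1/(-4) + t)/5 = (-¼ + t)/5 = -1/20 + t/5)
u(E, c) = -4*c + 2*E (u(E, c) = (E + c) + ((0 - 5*c) + E) = (E + c) + (-5*c + E) = (E + c) + (E - 5*c) = -4*c + 2*E)
r(d, n) = 1 (r(d, n) = 1² = 1)
-284 - r(Z(4), u(4, -4)) = -284 - 1*1 = -284 - 1 = -285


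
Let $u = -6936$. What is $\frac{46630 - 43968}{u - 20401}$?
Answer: $- \frac{2662}{27337} \approx -0.097377$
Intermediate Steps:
$\frac{46630 - 43968}{u - 20401} = \frac{46630 - 43968}{-6936 - 20401} = \frac{2662}{-27337} = 2662 \left(- \frac{1}{27337}\right) = - \frac{2662}{27337}$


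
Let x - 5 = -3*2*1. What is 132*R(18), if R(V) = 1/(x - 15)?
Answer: -33/4 ≈ -8.2500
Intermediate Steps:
x = -1 (x = 5 - 3*2*1 = 5 - 6*1 = 5 - 6 = -1)
R(V) = -1/16 (R(V) = 1/(-1 - 15) = 1/(-16) = -1/16)
132*R(18) = 132*(-1/16) = -33/4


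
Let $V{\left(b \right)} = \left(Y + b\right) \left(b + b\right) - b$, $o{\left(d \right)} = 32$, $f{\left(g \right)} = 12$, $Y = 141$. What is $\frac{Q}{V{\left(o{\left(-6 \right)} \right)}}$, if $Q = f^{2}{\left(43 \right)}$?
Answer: $\frac{3}{230} \approx 0.013043$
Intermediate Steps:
$V{\left(b \right)} = - b + 2 b \left(141 + b\right)$ ($V{\left(b \right)} = \left(141 + b\right) \left(b + b\right) - b = \left(141 + b\right) 2 b - b = 2 b \left(141 + b\right) - b = - b + 2 b \left(141 + b\right)$)
$Q = 144$ ($Q = 12^{2} = 144$)
$\frac{Q}{V{\left(o{\left(-6 \right)} \right)}} = \frac{144}{32 \left(281 + 2 \cdot 32\right)} = \frac{144}{32 \left(281 + 64\right)} = \frac{144}{32 \cdot 345} = \frac{144}{11040} = 144 \cdot \frac{1}{11040} = \frac{3}{230}$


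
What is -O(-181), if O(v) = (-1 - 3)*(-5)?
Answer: -20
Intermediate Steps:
O(v) = 20 (O(v) = -4*(-5) = 20)
-O(-181) = -1*20 = -20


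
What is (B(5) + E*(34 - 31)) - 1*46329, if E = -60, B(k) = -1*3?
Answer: -46512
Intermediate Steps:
B(k) = -3
(B(5) + E*(34 - 31)) - 1*46329 = (-3 - 60*(34 - 31)) - 1*46329 = (-3 - 60*3) - 46329 = (-3 - 180) - 46329 = -183 - 46329 = -46512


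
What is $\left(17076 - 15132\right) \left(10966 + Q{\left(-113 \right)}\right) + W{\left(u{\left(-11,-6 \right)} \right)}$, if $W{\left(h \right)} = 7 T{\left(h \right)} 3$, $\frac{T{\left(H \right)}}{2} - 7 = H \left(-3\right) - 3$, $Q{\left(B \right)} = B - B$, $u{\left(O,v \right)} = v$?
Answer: $21318828$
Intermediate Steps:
$Q{\left(B \right)} = 0$
$T{\left(H \right)} = 8 - 6 H$ ($T{\left(H \right)} = 14 + 2 \left(H \left(-3\right) - 3\right) = 14 + 2 \left(- 3 H - 3\right) = 14 + 2 \left(-3 - 3 H\right) = 14 - \left(6 + 6 H\right) = 8 - 6 H$)
$W{\left(h \right)} = 168 - 126 h$ ($W{\left(h \right)} = 7 \left(8 - 6 h\right) 3 = \left(56 - 42 h\right) 3 = 168 - 126 h$)
$\left(17076 - 15132\right) \left(10966 + Q{\left(-113 \right)}\right) + W{\left(u{\left(-11,-6 \right)} \right)} = \left(17076 - 15132\right) \left(10966 + 0\right) + \left(168 - -756\right) = 1944 \cdot 10966 + \left(168 + 756\right) = 21317904 + 924 = 21318828$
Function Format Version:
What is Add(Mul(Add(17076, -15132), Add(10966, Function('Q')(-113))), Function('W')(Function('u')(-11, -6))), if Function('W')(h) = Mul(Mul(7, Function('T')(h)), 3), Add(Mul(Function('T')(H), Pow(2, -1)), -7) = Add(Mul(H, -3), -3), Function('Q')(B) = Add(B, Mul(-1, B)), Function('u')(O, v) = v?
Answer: 21318828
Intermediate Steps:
Function('Q')(B) = 0
Function('T')(H) = Add(8, Mul(-6, H)) (Function('T')(H) = Add(14, Mul(2, Add(Mul(H, -3), -3))) = Add(14, Mul(2, Add(Mul(-3, H), -3))) = Add(14, Mul(2, Add(-3, Mul(-3, H)))) = Add(14, Add(-6, Mul(-6, H))) = Add(8, Mul(-6, H)))
Function('W')(h) = Add(168, Mul(-126, h)) (Function('W')(h) = Mul(Mul(7, Add(8, Mul(-6, h))), 3) = Mul(Add(56, Mul(-42, h)), 3) = Add(168, Mul(-126, h)))
Add(Mul(Add(17076, -15132), Add(10966, Function('Q')(-113))), Function('W')(Function('u')(-11, -6))) = Add(Mul(Add(17076, -15132), Add(10966, 0)), Add(168, Mul(-126, -6))) = Add(Mul(1944, 10966), Add(168, 756)) = Add(21317904, 924) = 21318828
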